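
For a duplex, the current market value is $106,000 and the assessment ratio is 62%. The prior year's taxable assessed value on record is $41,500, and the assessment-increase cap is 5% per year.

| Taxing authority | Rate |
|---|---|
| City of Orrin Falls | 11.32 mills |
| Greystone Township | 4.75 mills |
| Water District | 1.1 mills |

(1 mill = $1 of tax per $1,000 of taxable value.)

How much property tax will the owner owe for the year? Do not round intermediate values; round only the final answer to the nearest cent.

Uncapped assessed value = $106,000 × 0.62 = $65,720
Cap limit = $41,500 × 1.05 = $43,575
Taxable assessed value = min($65,720, $43,575) = $43,575 (cap binds)
City of Orrin Falls: $43,575 × 0.01132 = $493.269
Greystone Township: $43,575 × 0.00475 = $206.98125
Water District: $43,575 × 0.0011 = $47.9325
Total = $748.18275

$748.18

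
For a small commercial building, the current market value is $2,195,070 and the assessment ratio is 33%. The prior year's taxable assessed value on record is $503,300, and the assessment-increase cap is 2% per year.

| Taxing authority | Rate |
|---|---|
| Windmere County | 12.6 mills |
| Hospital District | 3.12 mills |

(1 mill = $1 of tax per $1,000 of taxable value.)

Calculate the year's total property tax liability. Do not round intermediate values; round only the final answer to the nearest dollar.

$8,070

Uncapped assessed value = $2,195,070 × 0.33 = $724,373.1
Cap limit = $503,300 × 1.02 = $513,366
Taxable assessed value = min($724,373.1, $513,366) = $513,366 (cap binds)
Windmere County: $513,366 × 0.0126 = $6,468.4116
Hospital District: $513,366 × 0.00312 = $1,601.70192
Total = $8,070.11352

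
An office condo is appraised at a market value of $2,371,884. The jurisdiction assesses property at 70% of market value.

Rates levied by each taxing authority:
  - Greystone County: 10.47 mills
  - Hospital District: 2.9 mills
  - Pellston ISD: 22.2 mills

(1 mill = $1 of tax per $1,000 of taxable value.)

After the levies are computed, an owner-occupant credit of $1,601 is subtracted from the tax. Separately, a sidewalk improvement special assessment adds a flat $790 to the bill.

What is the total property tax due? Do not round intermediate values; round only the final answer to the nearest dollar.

Assessed value = $2,371,884 × 0.7 = $1,660,318.8
Greystone County: $1,660,318.8 × 0.01047 = $17,383.537836
Hospital District: $1,660,318.8 × 0.0029 = $4,814.92452
Pellston ISD: $1,660,318.8 × 0.0222 = $36,859.07736
Levies subtotal = $59,057.539716
After credit = $59,057.539716 − $1,601 = $57,456.539716
Total = $57,456.539716 + $790 = $58,246.539716

$58,247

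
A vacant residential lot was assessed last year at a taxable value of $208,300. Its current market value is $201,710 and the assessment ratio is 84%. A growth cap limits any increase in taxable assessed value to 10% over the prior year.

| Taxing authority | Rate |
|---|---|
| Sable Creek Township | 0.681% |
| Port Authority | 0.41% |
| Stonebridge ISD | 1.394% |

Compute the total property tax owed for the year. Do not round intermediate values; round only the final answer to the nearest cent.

$4,210.49

Uncapped assessed value = $201,710 × 0.84 = $169,436.4
Cap limit = $208,300 × 1.1 = $229,130
Taxable assessed value = min($169,436.4, $229,130) = $169,436.4 (cap does not bind)
Sable Creek Township: $169,436.4 × 0.00681 = $1,153.861884
Port Authority: $169,436.4 × 0.0041 = $694.68924
Stonebridge ISD: $169,436.4 × 0.01394 = $2,361.943416
Total = $4,210.49454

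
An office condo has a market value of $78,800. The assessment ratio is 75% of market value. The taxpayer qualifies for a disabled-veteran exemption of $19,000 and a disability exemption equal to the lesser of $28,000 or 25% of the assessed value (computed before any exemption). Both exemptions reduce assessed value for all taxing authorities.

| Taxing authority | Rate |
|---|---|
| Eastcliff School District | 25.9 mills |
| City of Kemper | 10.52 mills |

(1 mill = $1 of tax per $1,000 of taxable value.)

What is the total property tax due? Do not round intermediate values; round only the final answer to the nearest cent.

Assessed value = $78,800 × 0.75 = $59,100
Disability exemption = min($28,000, 25% × $59,100) = min($28,000, $14,775) = $14,775 (percentage binds)
Taxable value = $59,100 − $19,000 − $14,775 = $25,325
Eastcliff School District: $25,325 × 0.0259 = $655.9175
City of Kemper: $25,325 × 0.01052 = $266.419
Total = $922.3365

$922.34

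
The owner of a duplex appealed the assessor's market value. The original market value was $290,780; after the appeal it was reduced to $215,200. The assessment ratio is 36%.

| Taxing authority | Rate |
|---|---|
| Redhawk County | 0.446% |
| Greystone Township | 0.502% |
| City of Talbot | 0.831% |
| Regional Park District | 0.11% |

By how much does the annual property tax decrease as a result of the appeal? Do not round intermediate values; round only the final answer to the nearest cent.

$513.97

Old assessed value = $290,780 × 0.36 = $104,680.8
New assessed value = $215,200 × 0.36 = $77,472
Combined rate = 0.00446 + 0.00502 + 0.00831 + 0.0011 = 0.01889
Old tax = $104,680.8 × 0.01889 = $1,977.420312
New tax = $77,472 × 0.01889 = $1,463.44608
Reduction = $1,977.420312 − $1,463.44608 = $513.974232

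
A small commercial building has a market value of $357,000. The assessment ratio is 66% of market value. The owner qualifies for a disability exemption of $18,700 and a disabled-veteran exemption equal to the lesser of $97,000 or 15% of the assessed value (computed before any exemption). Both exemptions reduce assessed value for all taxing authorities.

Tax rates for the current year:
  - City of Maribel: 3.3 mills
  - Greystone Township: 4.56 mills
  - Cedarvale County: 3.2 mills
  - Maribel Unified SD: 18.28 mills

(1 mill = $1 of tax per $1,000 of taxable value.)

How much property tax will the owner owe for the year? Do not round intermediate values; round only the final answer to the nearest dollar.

Assessed value = $357,000 × 0.66 = $235,620
Disabled-veteran exemption = min($97,000, 15% × $235,620) = min($97,000, $35,343) = $35,343 (percentage binds)
Taxable value = $235,620 − $18,700 − $35,343 = $181,577
City of Maribel: $181,577 × 0.0033 = $599.2041
Greystone Township: $181,577 × 0.00456 = $827.99112
Cedarvale County: $181,577 × 0.0032 = $581.0464
Maribel Unified SD: $181,577 × 0.01828 = $3,319.22756
Total = $5,327.46918

$5,327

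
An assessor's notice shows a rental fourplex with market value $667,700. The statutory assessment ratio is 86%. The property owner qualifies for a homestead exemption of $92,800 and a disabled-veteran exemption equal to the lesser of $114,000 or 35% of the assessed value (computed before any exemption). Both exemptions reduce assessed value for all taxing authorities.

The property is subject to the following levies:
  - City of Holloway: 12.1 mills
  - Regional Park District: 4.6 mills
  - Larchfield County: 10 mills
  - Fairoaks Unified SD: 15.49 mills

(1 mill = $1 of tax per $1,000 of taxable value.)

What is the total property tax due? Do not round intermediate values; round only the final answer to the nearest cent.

Assessed value = $667,700 × 0.86 = $574,222
Disabled-veteran exemption = min($114,000, 35% × $574,222) = min($114,000, $200,977.7) = $114,000 (dollar cap binds)
Taxable value = $574,222 − $92,800 − $114,000 = $367,422
City of Holloway: $367,422 × 0.0121 = $4,445.8062
Regional Park District: $367,422 × 0.0046 = $1,690.1412
Larchfield County: $367,422 × 0.01 = $3,674.22
Fairoaks Unified SD: $367,422 × 0.01549 = $5,691.36678
Total = $15,501.53418

$15,501.53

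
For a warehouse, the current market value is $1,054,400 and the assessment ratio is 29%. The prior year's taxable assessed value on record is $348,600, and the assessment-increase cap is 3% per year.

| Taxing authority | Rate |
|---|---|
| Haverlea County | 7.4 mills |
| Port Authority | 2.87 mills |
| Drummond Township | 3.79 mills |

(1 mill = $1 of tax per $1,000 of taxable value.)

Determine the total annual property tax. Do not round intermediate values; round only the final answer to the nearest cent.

Uncapped assessed value = $1,054,400 × 0.29 = $305,776
Cap limit = $348,600 × 1.03 = $359,058
Taxable assessed value = min($305,776, $359,058) = $305,776 (cap does not bind)
Haverlea County: $305,776 × 0.0074 = $2,262.7424
Port Authority: $305,776 × 0.00287 = $877.57712
Drummond Township: $305,776 × 0.00379 = $1,158.89104
Total = $4,299.21056

$4,299.21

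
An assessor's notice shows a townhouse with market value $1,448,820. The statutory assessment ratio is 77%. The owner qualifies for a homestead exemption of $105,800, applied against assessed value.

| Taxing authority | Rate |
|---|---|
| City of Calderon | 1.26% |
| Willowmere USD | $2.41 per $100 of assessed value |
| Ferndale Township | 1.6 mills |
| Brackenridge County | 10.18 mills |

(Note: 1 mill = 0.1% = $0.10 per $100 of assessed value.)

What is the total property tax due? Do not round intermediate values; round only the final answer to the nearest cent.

$48,954.69

Assessed value = $1,448,820 × 0.77 = $1,115,591.4
Taxable value = $1,115,591.4 − $105,800 = $1,009,791.4
City of Calderon: $1,009,791.4 × 0.0126 = $12,723.37164
Willowmere USD: $1,009,791.4 × 0.0241 = $24,335.97274
Ferndale Township: $1,009,791.4 × 0.0016 = $1,615.66624
Brackenridge County: $1,009,791.4 × 0.01018 = $10,279.676452
Total = $48,954.687072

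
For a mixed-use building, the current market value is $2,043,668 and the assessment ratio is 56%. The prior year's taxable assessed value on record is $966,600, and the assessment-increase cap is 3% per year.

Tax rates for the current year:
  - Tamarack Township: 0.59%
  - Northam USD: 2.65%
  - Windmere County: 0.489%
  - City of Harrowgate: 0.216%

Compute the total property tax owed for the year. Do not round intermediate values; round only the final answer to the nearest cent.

$39,276.34

Uncapped assessed value = $2,043,668 × 0.56 = $1,144,454.08
Cap limit = $966,600 × 1.03 = $995,598
Taxable assessed value = min($1,144,454.08, $995,598) = $995,598 (cap binds)
Tamarack Township: $995,598 × 0.0059 = $5,874.0282
Northam USD: $995,598 × 0.0265 = $26,383.347
Windmere County: $995,598 × 0.00489 = $4,868.47422
City of Harrowgate: $995,598 × 0.00216 = $2,150.49168
Total = $39,276.3411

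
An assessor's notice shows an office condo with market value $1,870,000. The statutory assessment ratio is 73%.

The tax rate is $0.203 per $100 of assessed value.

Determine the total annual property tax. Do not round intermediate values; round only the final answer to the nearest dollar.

Assessed value = $1,870,000 × 0.73 = $1,365,100
Tax = $1,365,100 × 0.00203 = $2,771.153

$2,771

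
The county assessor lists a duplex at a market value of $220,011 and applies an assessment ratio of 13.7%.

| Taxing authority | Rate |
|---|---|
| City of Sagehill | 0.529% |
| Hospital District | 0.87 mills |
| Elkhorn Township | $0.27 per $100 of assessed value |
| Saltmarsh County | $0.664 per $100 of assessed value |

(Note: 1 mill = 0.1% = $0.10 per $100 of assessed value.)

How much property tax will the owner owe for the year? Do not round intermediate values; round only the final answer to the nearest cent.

$467.19

Assessed value = $220,011 × 0.137 = $30,141.507
City of Sagehill: $30,141.507 × 0.00529 = $159.44857203
Hospital District: $30,141.507 × 0.00087 = $26.22311109
Elkhorn Township: $30,141.507 × 0.0027 = $81.3820689
Saltmarsh County: $30,141.507 × 0.00664 = $200.13960648
Total = $467.1933585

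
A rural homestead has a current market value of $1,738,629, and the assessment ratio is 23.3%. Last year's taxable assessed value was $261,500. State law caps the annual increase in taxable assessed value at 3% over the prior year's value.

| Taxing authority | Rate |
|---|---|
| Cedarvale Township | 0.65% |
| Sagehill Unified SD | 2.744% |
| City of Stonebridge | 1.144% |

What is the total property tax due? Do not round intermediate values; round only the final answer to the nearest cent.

Uncapped assessed value = $1,738,629 × 0.233 = $405,100.557
Cap limit = $261,500 × 1.03 = $269,345
Taxable assessed value = min($405,100.557, $269,345) = $269,345 (cap binds)
Cedarvale Township: $269,345 × 0.0065 = $1,750.7425
Sagehill Unified SD: $269,345 × 0.02744 = $7,390.8268
City of Stonebridge: $269,345 × 0.01144 = $3,081.3068
Total = $12,222.8761

$12,222.88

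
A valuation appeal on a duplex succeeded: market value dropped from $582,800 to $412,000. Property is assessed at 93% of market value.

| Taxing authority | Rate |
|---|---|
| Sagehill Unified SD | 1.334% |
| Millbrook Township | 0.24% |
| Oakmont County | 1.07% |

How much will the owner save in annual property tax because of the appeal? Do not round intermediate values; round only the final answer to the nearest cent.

Old assessed value = $582,800 × 0.93 = $542,004
New assessed value = $412,000 × 0.93 = $383,160
Combined rate = 0.01334 + 0.0024 + 0.0107 = 0.02644
Old tax = $542,004 × 0.02644 = $14,330.58576
New tax = $383,160 × 0.02644 = $10,130.7504
Reduction = $14,330.58576 − $10,130.7504 = $4,199.83536

$4,199.84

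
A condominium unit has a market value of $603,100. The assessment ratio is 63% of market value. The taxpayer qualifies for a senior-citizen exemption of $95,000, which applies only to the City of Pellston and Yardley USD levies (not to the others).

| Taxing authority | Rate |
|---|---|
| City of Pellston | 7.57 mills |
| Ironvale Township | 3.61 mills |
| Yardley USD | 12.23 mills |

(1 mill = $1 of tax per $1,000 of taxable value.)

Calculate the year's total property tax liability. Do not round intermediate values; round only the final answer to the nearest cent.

Assessed value = $603,100 × 0.63 = $379,953
City of Pellston: ($379,953 − $95,000) × 0.00757 = $284,953 × 0.00757 = $2,157.09421
Ironvale Township: $379,953 × 0.00361 = $1,371.63033
Yardley USD: ($379,953 − $95,000) × 0.01223 = $284,953 × 0.01223 = $3,484.97519
Total = $7,013.69973

$7,013.70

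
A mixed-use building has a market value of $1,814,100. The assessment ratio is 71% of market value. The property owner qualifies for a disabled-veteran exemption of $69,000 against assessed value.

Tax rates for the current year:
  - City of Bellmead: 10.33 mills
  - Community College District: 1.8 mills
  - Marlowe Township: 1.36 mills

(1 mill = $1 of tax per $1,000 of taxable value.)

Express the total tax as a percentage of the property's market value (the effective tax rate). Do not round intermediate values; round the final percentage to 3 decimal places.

0.906%

Assessed value = $1,814,100 × 0.71 = $1,288,011
Taxable value = $1,288,011 − $69,000 = $1,219,011
City of Bellmead: $1,219,011 × 0.01033 = $12,592.38363
Community College District: $1,219,011 × 0.0018 = $2,194.2198
Marlowe Township: $1,219,011 × 0.00136 = $1,657.85496
Total tax = $16,444.45839
Effective rate = $16,444.45839 ÷ $1,814,100 = 0.906% of market value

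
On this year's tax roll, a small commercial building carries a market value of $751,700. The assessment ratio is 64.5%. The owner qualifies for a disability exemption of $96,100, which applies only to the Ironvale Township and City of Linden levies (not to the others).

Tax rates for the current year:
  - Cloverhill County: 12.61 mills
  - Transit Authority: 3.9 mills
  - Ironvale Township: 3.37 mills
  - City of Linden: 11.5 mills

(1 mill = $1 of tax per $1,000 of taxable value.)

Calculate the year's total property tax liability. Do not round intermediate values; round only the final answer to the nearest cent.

$13,785.48

Assessed value = $751,700 × 0.645 = $484,846.5
Cloverhill County: $484,846.5 × 0.01261 = $6,113.914365
Transit Authority: $484,846.5 × 0.0039 = $1,890.90135
Ironvale Township: ($484,846.5 − $96,100) × 0.00337 = $388,746.5 × 0.00337 = $1,310.075705
City of Linden: ($484,846.5 − $96,100) × 0.0115 = $388,746.5 × 0.0115 = $4,470.58475
Total = $13,785.47617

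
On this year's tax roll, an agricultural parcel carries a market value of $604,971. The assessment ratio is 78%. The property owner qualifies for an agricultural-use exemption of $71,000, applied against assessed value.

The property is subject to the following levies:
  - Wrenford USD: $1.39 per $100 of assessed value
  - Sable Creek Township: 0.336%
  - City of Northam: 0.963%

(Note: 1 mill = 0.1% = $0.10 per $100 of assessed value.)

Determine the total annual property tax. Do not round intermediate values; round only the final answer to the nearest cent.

$10,779.59

Assessed value = $604,971 × 0.78 = $471,877.38
Taxable value = $471,877.38 − $71,000 = $400,877.38
Wrenford USD: $400,877.38 × 0.0139 = $5,572.195582
Sable Creek Township: $400,877.38 × 0.00336 = $1,346.9479968
City of Northam: $400,877.38 × 0.00963 = $3,860.4491694
Total = $10,779.5927482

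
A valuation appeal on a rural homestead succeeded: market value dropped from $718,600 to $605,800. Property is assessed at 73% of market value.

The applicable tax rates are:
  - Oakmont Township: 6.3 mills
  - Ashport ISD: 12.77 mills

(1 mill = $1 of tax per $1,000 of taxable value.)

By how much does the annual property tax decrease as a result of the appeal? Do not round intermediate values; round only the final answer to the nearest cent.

$1,570.30

Old assessed value = $718,600 × 0.73 = $524,578
New assessed value = $605,800 × 0.73 = $442,234
Combined rate = 0.0063 + 0.01277 = 0.01907
Old tax = $524,578 × 0.01907 = $10,003.70246
New tax = $442,234 × 0.01907 = $8,433.40238
Reduction = $10,003.70246 − $8,433.40238 = $1,570.30008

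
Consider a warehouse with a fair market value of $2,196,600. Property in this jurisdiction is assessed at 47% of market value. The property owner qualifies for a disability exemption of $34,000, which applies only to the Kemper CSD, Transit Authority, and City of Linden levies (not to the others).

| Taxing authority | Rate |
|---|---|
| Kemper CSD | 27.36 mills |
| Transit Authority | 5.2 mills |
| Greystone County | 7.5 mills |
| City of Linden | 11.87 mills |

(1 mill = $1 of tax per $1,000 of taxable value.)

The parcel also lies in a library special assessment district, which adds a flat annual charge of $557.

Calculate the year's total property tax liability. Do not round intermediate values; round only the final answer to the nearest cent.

Assessed value = $2,196,600 × 0.47 = $1,032,402
Kemper CSD: ($1,032,402 − $34,000) × 0.02736 = $998,402 × 0.02736 = $27,316.27872
Transit Authority: ($1,032,402 − $34,000) × 0.0052 = $998,402 × 0.0052 = $5,191.6904
Greystone County: $1,032,402 × 0.0075 = $7,743.015
City of Linden: ($1,032,402 − $34,000) × 0.01187 = $998,402 × 0.01187 = $11,851.03174
Levies subtotal = $52,102.01586
Total = $52,102.01586 + $557 = $52,659.01586

$52,659.02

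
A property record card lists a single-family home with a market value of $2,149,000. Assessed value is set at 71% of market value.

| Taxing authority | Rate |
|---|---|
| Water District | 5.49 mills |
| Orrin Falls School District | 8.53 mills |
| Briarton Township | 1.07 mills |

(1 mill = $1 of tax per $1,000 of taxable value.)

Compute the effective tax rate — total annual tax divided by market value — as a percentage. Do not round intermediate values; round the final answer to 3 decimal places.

Assessed value = $2,149,000 × 0.71 = $1,525,790
Water District: $1,525,790 × 0.00549 = $8,376.5871
Orrin Falls School District: $1,525,790 × 0.00853 = $13,014.9887
Briarton Township: $1,525,790 × 0.00107 = $1,632.5953
Total tax = $23,024.1711
Effective rate = $23,024.1711 ÷ $2,149,000 = 1.071% of market value

1.071%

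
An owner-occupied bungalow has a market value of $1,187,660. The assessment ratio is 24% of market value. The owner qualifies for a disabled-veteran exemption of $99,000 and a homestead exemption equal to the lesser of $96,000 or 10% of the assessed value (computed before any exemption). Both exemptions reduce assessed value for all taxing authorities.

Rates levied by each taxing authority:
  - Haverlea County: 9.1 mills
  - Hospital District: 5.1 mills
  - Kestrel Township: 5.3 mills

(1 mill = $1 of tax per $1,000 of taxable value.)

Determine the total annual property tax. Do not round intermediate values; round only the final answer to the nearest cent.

$3,071.92

Assessed value = $1,187,660 × 0.24 = $285,038.4
Homestead exemption = min($96,000, 10% × $285,038.4) = min($96,000, $28,503.84) = $28,503.84 (percentage binds)
Taxable value = $285,038.4 − $99,000 − $28,503.84 = $157,534.56
Haverlea County: $157,534.56 × 0.0091 = $1,433.564496
Hospital District: $157,534.56 × 0.0051 = $803.426256
Kestrel Township: $157,534.56 × 0.0053 = $834.933168
Total = $3,071.92392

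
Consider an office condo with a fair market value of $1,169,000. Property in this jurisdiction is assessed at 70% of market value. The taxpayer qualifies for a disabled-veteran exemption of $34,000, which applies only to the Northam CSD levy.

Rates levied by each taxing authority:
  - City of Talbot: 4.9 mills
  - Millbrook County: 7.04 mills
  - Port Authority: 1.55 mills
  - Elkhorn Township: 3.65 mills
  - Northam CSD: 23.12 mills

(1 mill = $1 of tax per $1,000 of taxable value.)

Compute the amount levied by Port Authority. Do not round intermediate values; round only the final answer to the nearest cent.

$1,268.37

Assessed value = $1,169,000 × 0.7 = $818,300
Port Authority taxable value = $818,300 (exemption does not apply)
Port Authority levy = $818,300 × 0.00155 = $1,268.365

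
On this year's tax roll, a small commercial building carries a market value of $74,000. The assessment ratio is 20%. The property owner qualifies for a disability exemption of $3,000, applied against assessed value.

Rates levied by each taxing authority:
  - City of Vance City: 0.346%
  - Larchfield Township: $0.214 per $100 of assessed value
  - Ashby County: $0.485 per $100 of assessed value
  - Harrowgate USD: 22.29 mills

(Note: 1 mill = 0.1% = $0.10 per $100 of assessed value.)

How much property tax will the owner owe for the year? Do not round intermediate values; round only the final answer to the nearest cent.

$386.33

Assessed value = $74,000 × 0.2 = $14,800
Taxable value = $14,800 − $3,000 = $11,800
City of Vance City: $11,800 × 0.00346 = $40.828
Larchfield Township: $11,800 × 0.00214 = $25.252
Ashby County: $11,800 × 0.00485 = $57.23
Harrowgate USD: $11,800 × 0.02229 = $263.022
Total = $386.332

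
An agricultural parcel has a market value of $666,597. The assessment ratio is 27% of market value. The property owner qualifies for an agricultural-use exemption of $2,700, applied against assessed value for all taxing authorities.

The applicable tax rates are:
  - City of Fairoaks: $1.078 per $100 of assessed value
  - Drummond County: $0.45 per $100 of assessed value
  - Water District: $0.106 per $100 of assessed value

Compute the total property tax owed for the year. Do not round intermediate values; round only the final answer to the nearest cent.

$2,896.77

Assessed value = $666,597 × 0.27 = $179,981.19
Taxable value = $179,981.19 − $2,700 = $177,281.19
City of Fairoaks: $177,281.19 × 0.01078 = $1,911.0912282
Drummond County: $177,281.19 × 0.0045 = $797.765355
Water District: $177,281.19 × 0.00106 = $187.9180614
Total = $1,911.0912282 + $797.765355 + $187.9180614 = $2,896.7746446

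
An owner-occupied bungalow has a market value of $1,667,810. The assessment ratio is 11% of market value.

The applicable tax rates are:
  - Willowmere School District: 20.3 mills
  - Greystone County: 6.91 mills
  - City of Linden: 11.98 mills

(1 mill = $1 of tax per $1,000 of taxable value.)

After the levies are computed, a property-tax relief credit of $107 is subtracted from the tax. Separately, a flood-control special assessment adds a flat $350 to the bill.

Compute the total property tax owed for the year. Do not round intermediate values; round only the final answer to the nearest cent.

Assessed value = $1,667,810 × 0.11 = $183,459.1
Willowmere School District: $183,459.1 × 0.0203 = $3,724.21973
Greystone County: $183,459.1 × 0.00691 = $1,267.702381
City of Linden: $183,459.1 × 0.01198 = $2,197.840018
Levies subtotal = $7,189.762129
After credit = $7,189.762129 − $107 = $7,082.762129
Total = $7,082.762129 + $350 = $7,432.762129

$7,432.76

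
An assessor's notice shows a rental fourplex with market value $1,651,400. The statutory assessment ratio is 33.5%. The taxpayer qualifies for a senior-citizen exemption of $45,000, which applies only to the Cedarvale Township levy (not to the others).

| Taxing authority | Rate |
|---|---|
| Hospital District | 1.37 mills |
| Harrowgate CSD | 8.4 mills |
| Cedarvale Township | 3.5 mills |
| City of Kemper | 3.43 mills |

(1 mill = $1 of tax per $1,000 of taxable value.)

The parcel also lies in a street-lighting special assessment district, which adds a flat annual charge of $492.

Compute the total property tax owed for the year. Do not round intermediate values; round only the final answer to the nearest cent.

$9,573.26

Assessed value = $1,651,400 × 0.335 = $553,219
Hospital District: $553,219 × 0.00137 = $757.91003
Harrowgate CSD: $553,219 × 0.0084 = $4,647.0396
Cedarvale Township: ($553,219 − $45,000) × 0.0035 = $508,219 × 0.0035 = $1,778.7665
City of Kemper: $553,219 × 0.00343 = $1,897.54117
Levies subtotal = $9,081.2573
Total = $9,081.2573 + $492 = $9,573.2573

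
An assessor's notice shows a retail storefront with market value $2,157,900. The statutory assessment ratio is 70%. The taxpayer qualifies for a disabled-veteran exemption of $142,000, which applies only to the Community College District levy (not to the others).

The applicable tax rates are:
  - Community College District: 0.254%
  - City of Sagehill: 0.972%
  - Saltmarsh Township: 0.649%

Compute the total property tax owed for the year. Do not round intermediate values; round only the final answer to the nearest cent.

Assessed value = $2,157,900 × 0.7 = $1,510,530
Community College District: ($1,510,530 − $142,000) × 0.00254 = $1,368,530 × 0.00254 = $3,476.0662
City of Sagehill: $1,510,530 × 0.00972 = $14,682.3516
Saltmarsh Township: $1,510,530 × 0.00649 = $9,803.3397
Total = $27,961.7575

$27,961.76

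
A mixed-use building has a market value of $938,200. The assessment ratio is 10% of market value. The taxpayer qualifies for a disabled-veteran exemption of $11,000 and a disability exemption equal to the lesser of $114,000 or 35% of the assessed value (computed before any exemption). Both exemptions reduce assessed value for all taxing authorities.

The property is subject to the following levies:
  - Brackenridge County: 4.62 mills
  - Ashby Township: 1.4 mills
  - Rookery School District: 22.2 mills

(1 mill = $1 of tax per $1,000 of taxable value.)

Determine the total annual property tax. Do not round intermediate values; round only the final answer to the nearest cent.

Assessed value = $938,200 × 0.1 = $93,820
Disability exemption = min($114,000, 35% × $93,820) = min($114,000, $32,837) = $32,837 (percentage binds)
Taxable value = $93,820 − $11,000 − $32,837 = $49,983
Brackenridge County: $49,983 × 0.00462 = $230.92146
Ashby Township: $49,983 × 0.0014 = $69.9762
Rookery School District: $49,983 × 0.0222 = $1,109.6226
Total = $1,410.52026

$1,410.52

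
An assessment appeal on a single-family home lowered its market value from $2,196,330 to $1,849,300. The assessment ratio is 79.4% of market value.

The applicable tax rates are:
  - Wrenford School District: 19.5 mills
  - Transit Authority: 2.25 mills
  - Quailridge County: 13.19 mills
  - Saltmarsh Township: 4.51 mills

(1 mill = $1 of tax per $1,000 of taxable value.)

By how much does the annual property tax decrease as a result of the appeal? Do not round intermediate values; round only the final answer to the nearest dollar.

Old assessed value = $2,196,330 × 0.794 = $1,743,886.02
New assessed value = $1,849,300 × 0.794 = $1,468,344.2
Combined rate = 0.0195 + 0.00225 + 0.01319 + 0.00451 = 0.03945
Old tax = $1,743,886.02 × 0.03945 = $68,796.303489
New tax = $1,468,344.2 × 0.03945 = $57,926.17869
Reduction = $68,796.303489 − $57,926.17869 = $10,870.124799

$10,870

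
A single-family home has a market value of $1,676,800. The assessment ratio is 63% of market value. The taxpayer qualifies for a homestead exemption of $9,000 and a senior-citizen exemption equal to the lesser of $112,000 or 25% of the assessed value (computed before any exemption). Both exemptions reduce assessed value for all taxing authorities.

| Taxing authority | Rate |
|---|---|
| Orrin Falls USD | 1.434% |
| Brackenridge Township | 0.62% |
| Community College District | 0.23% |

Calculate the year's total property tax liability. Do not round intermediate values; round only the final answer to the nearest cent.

$21,364.17

Assessed value = $1,676,800 × 0.63 = $1,056,384
Senior-citizen exemption = min($112,000, 25% × $1,056,384) = min($112,000, $264,096) = $112,000 (dollar cap binds)
Taxable value = $1,056,384 − $9,000 − $112,000 = $935,384
Orrin Falls USD: $935,384 × 0.01434 = $13,413.40656
Brackenridge Township: $935,384 × 0.0062 = $5,799.3808
Community College District: $935,384 × 0.0023 = $2,151.3832
Total = $21,364.17056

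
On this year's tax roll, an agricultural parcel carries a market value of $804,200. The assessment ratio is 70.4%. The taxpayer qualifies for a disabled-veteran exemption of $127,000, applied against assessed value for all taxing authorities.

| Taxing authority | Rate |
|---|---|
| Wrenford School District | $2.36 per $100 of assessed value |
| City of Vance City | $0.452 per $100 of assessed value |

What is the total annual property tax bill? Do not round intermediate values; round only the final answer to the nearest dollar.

Assessed value = $804,200 × 0.704 = $566,156.8
Taxable value = $566,156.8 − $127,000 = $439,156.8
Wrenford School District: $439,156.8 × 0.0236 = $10,364.10048
City of Vance City: $439,156.8 × 0.00452 = $1,984.988736
Total = $10,364.10048 + $1,984.988736 = $12,349.089216

$12,349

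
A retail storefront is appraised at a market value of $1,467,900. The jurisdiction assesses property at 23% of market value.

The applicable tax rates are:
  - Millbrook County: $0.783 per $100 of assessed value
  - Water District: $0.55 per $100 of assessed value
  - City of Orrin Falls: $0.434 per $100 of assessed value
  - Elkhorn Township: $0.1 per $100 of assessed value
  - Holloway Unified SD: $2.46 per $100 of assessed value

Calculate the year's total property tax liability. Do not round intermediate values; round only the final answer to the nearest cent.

Assessed value = $1,467,900 × 0.23 = $337,617
Millbrook County: $337,617 × 0.00783 = $2,643.54111
Water District: $337,617 × 0.0055 = $1,856.8935
City of Orrin Falls: $337,617 × 0.00434 = $1,465.25778
Elkhorn Township: $337,617 × 0.001 = $337.617
Holloway Unified SD: $337,617 × 0.0246 = $8,305.3782
Total = $2,643.54111 + $1,856.8935 + $1,465.25778 + $337.617 + $8,305.3782 = $14,608.68759

$14,608.69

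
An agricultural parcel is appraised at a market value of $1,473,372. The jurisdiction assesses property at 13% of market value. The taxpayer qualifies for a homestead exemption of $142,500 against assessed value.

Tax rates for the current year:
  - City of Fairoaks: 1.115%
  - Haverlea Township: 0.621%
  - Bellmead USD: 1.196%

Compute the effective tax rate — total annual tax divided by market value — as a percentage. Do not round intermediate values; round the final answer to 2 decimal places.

Assessed value = $1,473,372 × 0.13 = $191,538.36
Taxable value = $191,538.36 − $142,500 = $49,038.36
City of Fairoaks: $49,038.36 × 0.01115 = $546.777714
Haverlea Township: $49,038.36 × 0.00621 = $304.5282156
Bellmead USD: $49,038.36 × 0.01196 = $586.4987856
Total tax = $1,437.8047152
Effective rate = $1,437.8047152 ÷ $1,473,372 = 0.10% of market value

0.10%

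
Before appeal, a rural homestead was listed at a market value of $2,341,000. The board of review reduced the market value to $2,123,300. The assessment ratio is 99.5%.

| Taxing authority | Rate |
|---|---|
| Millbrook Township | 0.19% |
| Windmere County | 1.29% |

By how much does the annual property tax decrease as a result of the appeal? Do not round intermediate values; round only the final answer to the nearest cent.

$3,205.85

Old assessed value = $2,341,000 × 0.995 = $2,329,295
New assessed value = $2,123,300 × 0.995 = $2,112,683.5
Combined rate = 0.0019 + 0.0129 = 0.0148
Old tax = $2,329,295 × 0.0148 = $34,473.566
New tax = $2,112,683.5 × 0.0148 = $31,267.7158
Reduction = $34,473.566 − $31,267.7158 = $3,205.8502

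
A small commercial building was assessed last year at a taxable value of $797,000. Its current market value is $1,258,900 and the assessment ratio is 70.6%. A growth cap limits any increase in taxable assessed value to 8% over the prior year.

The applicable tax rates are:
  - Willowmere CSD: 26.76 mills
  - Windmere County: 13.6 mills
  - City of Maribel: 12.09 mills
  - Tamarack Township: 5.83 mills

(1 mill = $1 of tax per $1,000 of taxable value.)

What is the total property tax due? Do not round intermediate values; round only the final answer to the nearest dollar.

Uncapped assessed value = $1,258,900 × 0.706 = $888,783.4
Cap limit = $797,000 × 1.08 = $860,760
Taxable assessed value = min($888,783.4, $860,760) = $860,760 (cap binds)
Willowmere CSD: $860,760 × 0.02676 = $23,033.9376
Windmere County: $860,760 × 0.0136 = $11,706.336
City of Maribel: $860,760 × 0.01209 = $10,406.5884
Tamarack Township: $860,760 × 0.00583 = $5,018.2308
Total = $50,165.0928

$50,165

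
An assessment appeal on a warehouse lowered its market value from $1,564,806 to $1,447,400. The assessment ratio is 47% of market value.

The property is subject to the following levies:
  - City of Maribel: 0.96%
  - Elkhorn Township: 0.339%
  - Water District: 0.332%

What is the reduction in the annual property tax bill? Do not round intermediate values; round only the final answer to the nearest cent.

Old assessed value = $1,564,806 × 0.47 = $735,458.82
New assessed value = $1,447,400 × 0.47 = $680,278
Combined rate = 0.0096 + 0.00339 + 0.00332 = 0.01631
Old tax = $735,458.82 × 0.01631 = $11,995.3333542
New tax = $680,278 × 0.01631 = $11,095.33418
Reduction = $11,995.3333542 − $11,095.33418 = $899.9991742

$900.00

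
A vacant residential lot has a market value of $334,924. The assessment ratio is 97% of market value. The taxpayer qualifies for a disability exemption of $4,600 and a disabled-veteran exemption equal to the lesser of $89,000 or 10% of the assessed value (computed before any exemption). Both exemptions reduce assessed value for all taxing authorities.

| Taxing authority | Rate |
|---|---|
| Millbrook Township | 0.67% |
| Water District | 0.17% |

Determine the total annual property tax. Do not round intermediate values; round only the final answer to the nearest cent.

$2,417.42

Assessed value = $334,924 × 0.97 = $324,876.28
Disabled-veteran exemption = min($89,000, 10% × $324,876.28) = min($89,000, $32,487.628) = $32,487.628 (percentage binds)
Taxable value = $324,876.28 − $4,600 − $32,487.628 = $287,788.652
Millbrook Township: $287,788.652 × 0.0067 = $1,928.1839684
Water District: $287,788.652 × 0.0017 = $489.2407084
Total = $2,417.4246768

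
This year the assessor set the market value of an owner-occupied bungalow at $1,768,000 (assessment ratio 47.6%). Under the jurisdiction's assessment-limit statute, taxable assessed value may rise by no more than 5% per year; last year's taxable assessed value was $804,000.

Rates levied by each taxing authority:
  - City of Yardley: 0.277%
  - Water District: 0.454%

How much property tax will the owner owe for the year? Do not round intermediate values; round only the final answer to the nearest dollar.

Uncapped assessed value = $1,768,000 × 0.476 = $841,568
Cap limit = $804,000 × 1.05 = $844,200
Taxable assessed value = min($841,568, $844,200) = $841,568 (cap does not bind)
City of Yardley: $841,568 × 0.00277 = $2,331.14336
Water District: $841,568 × 0.00454 = $3,820.71872
Total = $6,151.86208

$6,152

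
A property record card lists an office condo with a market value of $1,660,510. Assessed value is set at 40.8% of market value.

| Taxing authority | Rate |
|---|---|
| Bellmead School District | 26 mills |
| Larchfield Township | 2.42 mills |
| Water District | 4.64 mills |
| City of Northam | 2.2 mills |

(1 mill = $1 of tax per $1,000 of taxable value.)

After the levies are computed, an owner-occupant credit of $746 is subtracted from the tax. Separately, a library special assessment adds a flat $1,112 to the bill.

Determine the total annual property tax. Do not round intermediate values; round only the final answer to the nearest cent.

$24,254.23

Assessed value = $1,660,510 × 0.408 = $677,488.08
Bellmead School District: $677,488.08 × 0.026 = $17,614.69008
Larchfield Township: $677,488.08 × 0.00242 = $1,639.5211536
Water District: $677,488.08 × 0.00464 = $3,143.5446912
City of Northam: $677,488.08 × 0.0022 = $1,490.473776
Levies subtotal = $23,888.2297008
After credit = $23,888.2297008 − $746 = $23,142.2297008
Total = $23,142.2297008 + $1,112 = $24,254.2297008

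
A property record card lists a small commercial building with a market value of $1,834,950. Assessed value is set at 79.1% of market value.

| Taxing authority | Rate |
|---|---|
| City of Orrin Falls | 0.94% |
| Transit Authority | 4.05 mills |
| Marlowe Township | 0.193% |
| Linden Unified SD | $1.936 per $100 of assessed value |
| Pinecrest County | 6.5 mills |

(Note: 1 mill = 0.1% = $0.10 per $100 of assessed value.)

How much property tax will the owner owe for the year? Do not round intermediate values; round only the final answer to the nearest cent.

Assessed value = $1,834,950 × 0.791 = $1,451,445.45
City of Orrin Falls: $1,451,445.45 × 0.0094 = $13,643.58723
Transit Authority: $1,451,445.45 × 0.00405 = $5,878.3540725
Marlowe Township: $1,451,445.45 × 0.00193 = $2,801.2897185
Linden Unified SD: $1,451,445.45 × 0.01936 = $28,099.983912
Pinecrest County: $1,451,445.45 × 0.0065 = $9,434.395425
Total = $59,857.610358

$59,857.61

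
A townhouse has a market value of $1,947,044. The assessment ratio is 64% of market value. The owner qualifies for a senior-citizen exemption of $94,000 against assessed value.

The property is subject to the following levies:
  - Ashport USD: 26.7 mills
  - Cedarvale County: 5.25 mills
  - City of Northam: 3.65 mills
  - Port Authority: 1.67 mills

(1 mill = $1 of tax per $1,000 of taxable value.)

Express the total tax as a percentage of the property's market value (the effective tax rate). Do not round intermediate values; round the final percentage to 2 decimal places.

2.21%

Assessed value = $1,947,044 × 0.64 = $1,246,108.16
Taxable value = $1,246,108.16 − $94,000 = $1,152,108.16
Ashport USD: $1,152,108.16 × 0.0267 = $30,761.287872
Cedarvale County: $1,152,108.16 × 0.00525 = $6,048.56784
City of Northam: $1,152,108.16 × 0.00365 = $4,205.194784
Port Authority: $1,152,108.16 × 0.00167 = $1,924.0206272
Total tax = $42,939.0711232
Effective rate = $42,939.0711232 ÷ $1,947,044 = 2.21% of market value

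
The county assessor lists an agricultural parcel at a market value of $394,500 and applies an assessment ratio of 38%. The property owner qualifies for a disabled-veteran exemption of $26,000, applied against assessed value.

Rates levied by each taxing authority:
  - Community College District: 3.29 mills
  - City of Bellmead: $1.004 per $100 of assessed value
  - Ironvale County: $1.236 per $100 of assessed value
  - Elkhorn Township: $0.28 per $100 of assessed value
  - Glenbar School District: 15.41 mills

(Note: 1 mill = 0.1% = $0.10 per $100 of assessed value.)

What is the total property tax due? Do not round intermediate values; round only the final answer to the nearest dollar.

Assessed value = $394,500 × 0.38 = $149,910
Taxable value = $149,910 − $26,000 = $123,910
Community College District: $123,910 × 0.00329 = $407.6639
City of Bellmead: $123,910 × 0.01004 = $1,244.0564
Ironvale County: $123,910 × 0.01236 = $1,531.5276
Elkhorn Township: $123,910 × 0.0028 = $346.948
Glenbar School District: $123,910 × 0.01541 = $1,909.4531
Total = $5,439.649

$5,440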